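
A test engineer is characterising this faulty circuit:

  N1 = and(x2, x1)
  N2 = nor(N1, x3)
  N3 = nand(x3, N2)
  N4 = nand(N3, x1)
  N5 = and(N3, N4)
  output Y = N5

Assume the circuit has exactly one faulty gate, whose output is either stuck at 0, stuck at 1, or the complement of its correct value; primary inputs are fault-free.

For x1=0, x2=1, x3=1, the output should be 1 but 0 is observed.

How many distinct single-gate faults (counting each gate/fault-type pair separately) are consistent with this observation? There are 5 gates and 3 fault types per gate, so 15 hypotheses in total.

Fault-free: N1=0, N2=0, N3=1, N4=1, N5=1 → 1. Observed 0.
  N1: none of the 3 fault types match ✗
  N2: stuck-at-1, inverted output ✓; others ✗
  N3: stuck-at-0, inverted output ✓; others ✗
  N4: stuck-at-0, inverted output ✓; others ✗
  N5: stuck-at-0, inverted output ✓; others ✗
Consistent faults: {N2 stuck-at-1, N2 inverted output, N3 stuck-at-0, N3 inverted output, N4 stuck-at-0, N4 inverted output, N5 stuck-at-0, N5 inverted output} — 8 in all.

8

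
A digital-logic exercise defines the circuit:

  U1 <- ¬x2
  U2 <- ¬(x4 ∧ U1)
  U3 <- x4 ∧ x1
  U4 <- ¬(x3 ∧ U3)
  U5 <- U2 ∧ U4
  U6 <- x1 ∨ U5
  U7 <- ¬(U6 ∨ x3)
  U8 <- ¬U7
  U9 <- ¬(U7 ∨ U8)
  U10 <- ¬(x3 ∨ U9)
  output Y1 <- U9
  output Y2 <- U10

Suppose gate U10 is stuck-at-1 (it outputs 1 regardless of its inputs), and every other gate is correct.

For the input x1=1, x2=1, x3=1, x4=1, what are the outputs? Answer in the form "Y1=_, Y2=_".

Propagate with U10 forced: U1=0, U2=1, U3=1, U4=0, U5=0, U6=1, U7=0, U8=1, U9=0, U10=1 [stuck-at-1].
So the outputs are Y1=0, Y2=1. (Without the fault they would be Y1=0, Y2=0.)

Y1=0, Y2=1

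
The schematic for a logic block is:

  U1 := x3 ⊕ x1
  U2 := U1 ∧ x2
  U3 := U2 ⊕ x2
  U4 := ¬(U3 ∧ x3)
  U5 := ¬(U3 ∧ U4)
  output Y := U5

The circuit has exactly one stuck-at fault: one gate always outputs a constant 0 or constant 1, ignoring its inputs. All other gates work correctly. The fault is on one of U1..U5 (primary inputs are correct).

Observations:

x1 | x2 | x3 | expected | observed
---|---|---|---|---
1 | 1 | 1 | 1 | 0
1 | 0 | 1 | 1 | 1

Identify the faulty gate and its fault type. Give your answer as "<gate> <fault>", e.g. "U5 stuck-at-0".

U4 stuck-at-1

Fault-free values for test 1 (x1=1, x2=1, x3=1): U1=0, U2=0, U3=1, U4=0, U5=1, giving Y=1. Observed 0.
Test 1: faults giving observed 0 are {U4 stuck-at-1, U5 stuck-at-0}.
Test 2 (x1=1, x2=0, x3=1): fault-free U1=0, U2=0, U3=0, U4=1, U5=1 → 1; observed 1. Eliminates U5 stuck-at-0.
Only U4 stuck-at-1 is consistent with every test.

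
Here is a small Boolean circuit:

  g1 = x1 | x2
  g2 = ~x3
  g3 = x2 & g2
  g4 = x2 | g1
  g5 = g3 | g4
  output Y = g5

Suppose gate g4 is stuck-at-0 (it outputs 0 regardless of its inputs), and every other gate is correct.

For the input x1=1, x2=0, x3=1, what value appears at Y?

Propagate with g4 forced: g1=1, g2=0, g3=0, g4=0 [stuck-at-0], g5=0.
So Y = 0. (Without the fault it would be 1.)

0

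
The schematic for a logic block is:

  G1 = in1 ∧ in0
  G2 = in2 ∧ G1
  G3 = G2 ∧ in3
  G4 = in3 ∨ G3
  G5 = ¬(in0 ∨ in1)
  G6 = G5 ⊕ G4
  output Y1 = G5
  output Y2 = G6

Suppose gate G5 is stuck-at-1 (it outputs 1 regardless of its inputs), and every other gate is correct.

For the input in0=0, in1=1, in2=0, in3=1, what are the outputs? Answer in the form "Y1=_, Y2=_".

Propagate with G5 forced: G1=0, G2=0, G3=0, G4=1, G5=1 [stuck-at-1], G6=0.
So the outputs are Y1=1, Y2=0. (Without the fault they would be Y1=0, Y2=1.)

Y1=1, Y2=0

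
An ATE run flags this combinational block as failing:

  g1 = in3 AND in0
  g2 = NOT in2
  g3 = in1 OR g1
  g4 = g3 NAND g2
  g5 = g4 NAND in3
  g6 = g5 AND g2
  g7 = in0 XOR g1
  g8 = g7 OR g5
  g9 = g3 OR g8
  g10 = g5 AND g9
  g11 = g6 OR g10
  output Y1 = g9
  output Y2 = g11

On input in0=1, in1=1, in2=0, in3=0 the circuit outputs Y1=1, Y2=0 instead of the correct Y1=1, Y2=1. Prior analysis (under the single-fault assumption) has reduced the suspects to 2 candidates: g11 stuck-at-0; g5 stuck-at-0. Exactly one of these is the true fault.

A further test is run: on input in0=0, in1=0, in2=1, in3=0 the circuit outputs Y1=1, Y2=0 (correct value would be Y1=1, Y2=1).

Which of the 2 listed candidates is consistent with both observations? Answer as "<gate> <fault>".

g11 stuck-at-0

Evaluate each candidate on input in0=0, in1=0, in2=1, in3=0:
  g11 stuck-at-0: g1=0, g2=0, g3=0, g4=1, g5=1, g6=0, g7=0, g8=1, g9=1, g10=1, g11=0 [stuck-at-0] → Y1=1, Y2=0 — matches
  g5 stuck-at-0: g1=0, g2=0, g3=0, g4=1, g5=0 [stuck-at-0], g6=0, g7=0, g8=0, g9=0, g10=0, g11=0 → Y1=0, Y2=0 — eliminated
Only g11 stuck-at-0 reproduces the observed Y1=1, Y2=0.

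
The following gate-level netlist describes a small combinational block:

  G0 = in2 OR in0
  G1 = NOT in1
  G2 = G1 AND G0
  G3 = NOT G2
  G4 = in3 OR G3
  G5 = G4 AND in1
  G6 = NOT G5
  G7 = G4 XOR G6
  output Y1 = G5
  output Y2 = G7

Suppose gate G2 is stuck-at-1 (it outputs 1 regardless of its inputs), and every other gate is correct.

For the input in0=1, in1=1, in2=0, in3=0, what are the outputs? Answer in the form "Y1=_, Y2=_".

Y1=0, Y2=1

Propagate with G2 forced: G0=1, G1=0, G2=1 [stuck-at-1], G3=0, G4=0, G5=0, G6=1, G7=1.
So the outputs are Y1=0, Y2=1. (Without the fault they would be Y1=1, Y2=1.)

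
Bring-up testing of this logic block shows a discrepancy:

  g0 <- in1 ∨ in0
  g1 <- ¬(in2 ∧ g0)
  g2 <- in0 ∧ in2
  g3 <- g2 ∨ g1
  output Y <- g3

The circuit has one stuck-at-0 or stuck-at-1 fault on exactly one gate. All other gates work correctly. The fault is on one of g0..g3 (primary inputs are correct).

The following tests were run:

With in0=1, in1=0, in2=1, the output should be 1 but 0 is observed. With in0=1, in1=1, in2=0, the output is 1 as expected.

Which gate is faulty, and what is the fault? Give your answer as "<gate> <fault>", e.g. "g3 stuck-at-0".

Fault-free values for test 1 (in0=1, in1=0, in2=1): g0=1, g1=0, g2=1, g3=1, giving Y=1. Observed 0.
Test 1: faults giving observed 0 are {g2 stuck-at-0, g3 stuck-at-0}.
Test 2 (in0=1, in1=1, in2=0): fault-free g0=1, g1=1, g2=0, g3=1 → 1; observed 1. Eliminates g3 stuck-at-0.
Only g2 stuck-at-0 is consistent with every test.

g2 stuck-at-0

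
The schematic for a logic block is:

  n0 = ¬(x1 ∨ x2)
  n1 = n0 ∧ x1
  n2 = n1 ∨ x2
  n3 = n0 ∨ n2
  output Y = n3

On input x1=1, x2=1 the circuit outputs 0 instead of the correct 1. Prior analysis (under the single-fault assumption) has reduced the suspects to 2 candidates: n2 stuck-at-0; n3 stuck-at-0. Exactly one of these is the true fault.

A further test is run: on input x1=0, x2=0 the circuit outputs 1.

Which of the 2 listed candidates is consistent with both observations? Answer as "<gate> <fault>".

n2 stuck-at-0

Evaluate each candidate on input x1=0, x2=0:
  n2 stuck-at-0: n0=1, n1=0, n2=0 [stuck-at-0], n3=1 → 1 — matches
  n3 stuck-at-0: n0=1, n1=0, n2=0, n3=0 [stuck-at-0] → 0 — eliminated
Only n2 stuck-at-0 reproduces the observed 1.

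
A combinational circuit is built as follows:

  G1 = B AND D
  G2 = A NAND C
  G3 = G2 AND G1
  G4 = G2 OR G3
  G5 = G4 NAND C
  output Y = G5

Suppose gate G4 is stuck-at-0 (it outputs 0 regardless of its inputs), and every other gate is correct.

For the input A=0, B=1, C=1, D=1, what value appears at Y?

1

Propagate with G4 forced: G1=1, G2=1, G3=1, G4=0 [stuck-at-0], G5=1.
So Y = 1. (Without the fault it would be 0.)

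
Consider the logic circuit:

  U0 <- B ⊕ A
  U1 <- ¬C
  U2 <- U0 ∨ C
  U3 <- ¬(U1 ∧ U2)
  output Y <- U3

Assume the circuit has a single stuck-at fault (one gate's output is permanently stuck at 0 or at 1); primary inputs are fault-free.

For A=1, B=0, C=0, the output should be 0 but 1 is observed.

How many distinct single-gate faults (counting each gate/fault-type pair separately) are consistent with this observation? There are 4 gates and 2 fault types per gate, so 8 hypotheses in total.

Fault-free: U0=1, U1=1, U2=1, U3=0 → 0. Observed 1.
  U0 stuck-at-0: output 1 ✓
  U0 stuck-at-1: output 0 ✗
  U1 stuck-at-0: output 1 ✓
  U1 stuck-at-1: output 0 ✗
  U2 stuck-at-0: output 1 ✓
  U2 stuck-at-1: output 0 ✗
  U3 stuck-at-0: output 0 ✗
  U3 stuck-at-1: output 1 ✓
Consistent faults: {U0 stuck-at-0, U1 stuck-at-0, U2 stuck-at-0, U3 stuck-at-1} — 4 in all.

4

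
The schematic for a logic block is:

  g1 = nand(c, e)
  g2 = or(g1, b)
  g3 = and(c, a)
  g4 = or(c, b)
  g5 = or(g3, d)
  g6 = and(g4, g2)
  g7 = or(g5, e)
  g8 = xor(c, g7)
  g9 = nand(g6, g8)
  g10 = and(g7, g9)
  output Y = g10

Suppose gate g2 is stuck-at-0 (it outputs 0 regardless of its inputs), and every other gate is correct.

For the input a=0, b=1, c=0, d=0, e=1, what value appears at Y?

1

Propagate with g2 forced: g1=1, g2=0 [stuck-at-0], g3=0, g4=1, g5=0, g6=0, g7=1, g8=1, g9=1, g10=1.
So Y = 1. (Without the fault it would be 0.)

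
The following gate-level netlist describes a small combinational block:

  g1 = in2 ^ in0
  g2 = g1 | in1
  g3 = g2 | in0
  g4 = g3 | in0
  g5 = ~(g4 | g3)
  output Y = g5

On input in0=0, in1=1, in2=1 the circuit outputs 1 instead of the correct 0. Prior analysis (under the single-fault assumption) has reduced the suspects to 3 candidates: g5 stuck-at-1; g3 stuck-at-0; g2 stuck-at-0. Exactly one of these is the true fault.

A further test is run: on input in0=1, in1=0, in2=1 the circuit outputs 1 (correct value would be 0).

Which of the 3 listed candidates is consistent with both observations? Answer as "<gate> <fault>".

g5 stuck-at-1

Evaluate each candidate on input in0=1, in1=0, in2=1:
  g5 stuck-at-1: g1=0, g2=0, g3=1, g4=1, g5=1 [stuck-at-1] → 1 — matches
  g3 stuck-at-0: g1=0, g2=0, g3=0 [stuck-at-0], g4=1, g5=0 → 0 — eliminated
  g2 stuck-at-0: g1=0, g2=0 [stuck-at-0], g3=1, g4=1, g5=0 → 0 — eliminated
Only g5 stuck-at-1 reproduces the observed 1.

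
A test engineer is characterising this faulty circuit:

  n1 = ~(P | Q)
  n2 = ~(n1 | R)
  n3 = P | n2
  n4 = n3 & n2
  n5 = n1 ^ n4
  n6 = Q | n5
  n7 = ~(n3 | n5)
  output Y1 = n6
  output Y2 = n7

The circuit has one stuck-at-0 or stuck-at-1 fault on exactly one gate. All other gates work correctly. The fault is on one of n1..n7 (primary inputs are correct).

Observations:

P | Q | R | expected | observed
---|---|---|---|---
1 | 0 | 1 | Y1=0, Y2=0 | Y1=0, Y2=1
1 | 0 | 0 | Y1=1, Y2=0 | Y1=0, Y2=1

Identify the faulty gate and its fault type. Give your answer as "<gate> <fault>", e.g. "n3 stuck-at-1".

n3 stuck-at-0

Fault-free values for test 1 (P=1, Q=0, R=1): n1=0, n2=0, n3=1, n4=0, n5=0, n6=0, n7=0, giving Y1=0, Y2=0. Observed Y1=0, Y2=1.
Test 1: faults giving observed Y1=0, Y2=1 are {n3 stuck-at-0, n7 stuck-at-1}.
Test 2 (P=1, Q=0, R=0): fault-free n1=0, n2=1, n3=1, n4=1, n5=1, n6=1, n7=0 → Y1=1, Y2=0; observed Y1=0, Y2=1. Eliminates n7 stuck-at-1.
Only n3 stuck-at-0 is consistent with every test.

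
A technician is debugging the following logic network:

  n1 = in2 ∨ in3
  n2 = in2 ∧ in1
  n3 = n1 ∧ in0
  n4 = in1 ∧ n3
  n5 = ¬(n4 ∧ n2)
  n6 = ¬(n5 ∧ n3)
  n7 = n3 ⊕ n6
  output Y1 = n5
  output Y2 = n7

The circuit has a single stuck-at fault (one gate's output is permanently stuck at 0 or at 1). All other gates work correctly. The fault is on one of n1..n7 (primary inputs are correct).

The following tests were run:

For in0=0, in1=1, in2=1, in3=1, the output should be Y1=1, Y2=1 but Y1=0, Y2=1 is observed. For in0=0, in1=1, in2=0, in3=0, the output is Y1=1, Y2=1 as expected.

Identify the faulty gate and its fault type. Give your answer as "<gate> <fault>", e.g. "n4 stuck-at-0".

n4 stuck-at-1

Fault-free values for test 1 (in0=0, in1=1, in2=1, in3=1): n1=1, n2=1, n3=0, n4=0, n5=1, n6=1, n7=1, giving Y1=1, Y2=1. Observed Y1=0, Y2=1.
Test 1: faults giving observed Y1=0, Y2=1 are {n4 stuck-at-1, n5 stuck-at-0}.
Test 2 (in0=0, in1=1, in2=0, in3=0): fault-free n1=0, n2=0, n3=0, n4=0, n5=1, n6=1, n7=1 → Y1=1, Y2=1; observed Y1=1, Y2=1. Eliminates n5 stuck-at-0.
Only n4 stuck-at-1 is consistent with every test.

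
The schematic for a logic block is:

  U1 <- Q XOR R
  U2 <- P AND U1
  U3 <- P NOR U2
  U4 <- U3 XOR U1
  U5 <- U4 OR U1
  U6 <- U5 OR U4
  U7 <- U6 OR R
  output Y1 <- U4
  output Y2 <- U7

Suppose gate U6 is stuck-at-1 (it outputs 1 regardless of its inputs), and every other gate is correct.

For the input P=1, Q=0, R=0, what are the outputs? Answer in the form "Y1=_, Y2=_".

Propagate with U6 forced: U1=0, U2=0, U3=0, U4=0, U5=0, U6=1 [stuck-at-1], U7=1.
So the outputs are Y1=0, Y2=1. (Without the fault they would be Y1=0, Y2=0.)

Y1=0, Y2=1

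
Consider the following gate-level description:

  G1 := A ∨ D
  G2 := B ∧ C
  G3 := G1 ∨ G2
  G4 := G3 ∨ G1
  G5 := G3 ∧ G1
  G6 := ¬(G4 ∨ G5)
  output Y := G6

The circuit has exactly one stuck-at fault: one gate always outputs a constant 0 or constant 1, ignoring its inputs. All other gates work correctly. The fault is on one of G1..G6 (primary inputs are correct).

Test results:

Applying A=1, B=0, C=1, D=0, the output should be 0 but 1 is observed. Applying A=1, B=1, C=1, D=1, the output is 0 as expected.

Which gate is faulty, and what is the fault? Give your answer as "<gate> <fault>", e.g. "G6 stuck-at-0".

Fault-free values for test 1 (A=1, B=0, C=1, D=0): G1=1, G2=0, G3=1, G4=1, G5=1, G6=0, giving Y=0. Observed 1.
Test 1: faults giving observed 1 are {G1 stuck-at-0, G6 stuck-at-1}.
Test 2 (A=1, B=1, C=1, D=1): fault-free G1=1, G2=1, G3=1, G4=1, G5=1, G6=0 → 0; observed 0. Eliminates G6 stuck-at-1.
Only G1 stuck-at-0 is consistent with every test.

G1 stuck-at-0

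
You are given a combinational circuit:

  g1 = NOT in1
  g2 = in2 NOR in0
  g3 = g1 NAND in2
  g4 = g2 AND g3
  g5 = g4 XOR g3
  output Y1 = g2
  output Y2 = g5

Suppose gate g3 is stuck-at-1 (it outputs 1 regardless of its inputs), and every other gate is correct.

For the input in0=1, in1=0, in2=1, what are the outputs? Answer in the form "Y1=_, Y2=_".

Propagate with g3 forced: g1=1, g2=0, g3=1 [stuck-at-1], g4=0, g5=1.
So the outputs are Y1=0, Y2=1. (Without the fault they would be Y1=0, Y2=0.)

Y1=0, Y2=1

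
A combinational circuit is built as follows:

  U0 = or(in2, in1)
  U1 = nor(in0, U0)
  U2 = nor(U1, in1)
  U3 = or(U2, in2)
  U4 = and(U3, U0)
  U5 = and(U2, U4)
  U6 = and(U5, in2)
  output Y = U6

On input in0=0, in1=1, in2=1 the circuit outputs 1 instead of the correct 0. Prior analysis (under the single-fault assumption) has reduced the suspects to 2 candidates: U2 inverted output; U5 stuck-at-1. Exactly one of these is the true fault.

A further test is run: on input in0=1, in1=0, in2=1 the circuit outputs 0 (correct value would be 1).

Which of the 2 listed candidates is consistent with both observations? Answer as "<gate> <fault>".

Evaluate each candidate on input in0=1, in1=0, in2=1:
  U2 inverted output: U0=1, U1=0, U2=0 [inverted output], U3=1, U4=1, U5=0, U6=0 → 0 — matches
  U5 stuck-at-1: U0=1, U1=0, U2=1, U3=1, U4=1, U5=1 [stuck-at-1], U6=1 → 1 — eliminated
Only U2 inverted output reproduces the observed 0.

U2 inverted output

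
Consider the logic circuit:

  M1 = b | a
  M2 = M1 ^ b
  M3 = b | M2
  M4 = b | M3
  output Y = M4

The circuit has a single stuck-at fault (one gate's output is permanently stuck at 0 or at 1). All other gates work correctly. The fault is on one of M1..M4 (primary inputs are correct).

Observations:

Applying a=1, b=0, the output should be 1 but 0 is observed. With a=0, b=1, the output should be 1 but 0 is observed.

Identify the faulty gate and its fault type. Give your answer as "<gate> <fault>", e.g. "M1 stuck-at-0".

M4 stuck-at-0

Fault-free values for test 1 (a=1, b=0): M1=1, M2=1, M3=1, M4=1, giving Y=1. Observed 0.
Test 1: faults giving observed 0 are {M1 stuck-at-0, M2 stuck-at-0, M3 stuck-at-0, M4 stuck-at-0}.
Test 2 (a=0, b=1): fault-free M1=1, M2=0, M3=1, M4=1 → 1; observed 0. Eliminates M1 stuck-at-0, M2 stuck-at-0, M3 stuck-at-0.
Only M4 stuck-at-0 is consistent with every test.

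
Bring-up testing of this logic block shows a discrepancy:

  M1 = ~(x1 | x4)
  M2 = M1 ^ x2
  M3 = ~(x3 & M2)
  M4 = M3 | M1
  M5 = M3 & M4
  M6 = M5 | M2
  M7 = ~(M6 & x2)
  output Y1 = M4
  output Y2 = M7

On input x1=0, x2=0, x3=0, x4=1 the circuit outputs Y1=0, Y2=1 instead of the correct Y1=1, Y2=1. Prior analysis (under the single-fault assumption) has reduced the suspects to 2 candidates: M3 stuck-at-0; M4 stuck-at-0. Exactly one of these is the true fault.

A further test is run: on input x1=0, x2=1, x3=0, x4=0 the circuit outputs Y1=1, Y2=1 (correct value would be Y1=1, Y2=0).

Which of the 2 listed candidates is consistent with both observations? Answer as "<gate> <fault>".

M3 stuck-at-0

Evaluate each candidate on input x1=0, x2=1, x3=0, x4=0:
  M3 stuck-at-0: M1=1, M2=0, M3=0 [stuck-at-0], M4=1, M5=0, M6=0, M7=1 → Y1=1, Y2=1 — matches
  M4 stuck-at-0: M1=1, M2=0, M3=1, M4=0 [stuck-at-0], M5=0, M6=0, M7=1 → Y1=0, Y2=1 — eliminated
Only M3 stuck-at-0 reproduces the observed Y1=1, Y2=1.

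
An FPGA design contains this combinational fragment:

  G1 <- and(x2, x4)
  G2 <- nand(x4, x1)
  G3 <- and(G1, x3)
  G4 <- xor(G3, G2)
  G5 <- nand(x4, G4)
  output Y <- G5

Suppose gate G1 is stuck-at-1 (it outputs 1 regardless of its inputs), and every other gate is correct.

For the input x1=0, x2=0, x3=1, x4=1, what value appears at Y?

Propagate with G1 forced: G1=1 [stuck-at-1], G2=1, G3=1, G4=0, G5=1.
So Y = 1. (Without the fault it would be 0.)

1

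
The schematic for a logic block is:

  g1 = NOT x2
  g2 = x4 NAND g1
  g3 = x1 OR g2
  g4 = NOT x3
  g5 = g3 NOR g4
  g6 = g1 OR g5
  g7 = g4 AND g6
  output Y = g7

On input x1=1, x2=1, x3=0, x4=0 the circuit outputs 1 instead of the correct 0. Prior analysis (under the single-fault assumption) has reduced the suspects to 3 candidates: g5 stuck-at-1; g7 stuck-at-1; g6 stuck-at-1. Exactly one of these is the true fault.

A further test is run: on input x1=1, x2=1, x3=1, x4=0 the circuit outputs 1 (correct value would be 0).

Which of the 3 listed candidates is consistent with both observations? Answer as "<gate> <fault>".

Evaluate each candidate on input x1=1, x2=1, x3=1, x4=0:
  g5 stuck-at-1: g1=0, g2=1, g3=1, g4=0, g5=1 [stuck-at-1], g6=1, g7=0 → 0 — eliminated
  g7 stuck-at-1: g1=0, g2=1, g3=1, g4=0, g5=0, g6=0, g7=1 [stuck-at-1] → 1 — matches
  g6 stuck-at-1: g1=0, g2=1, g3=1, g4=0, g5=0, g6=1 [stuck-at-1], g7=0 → 0 — eliminated
Only g7 stuck-at-1 reproduces the observed 1.

g7 stuck-at-1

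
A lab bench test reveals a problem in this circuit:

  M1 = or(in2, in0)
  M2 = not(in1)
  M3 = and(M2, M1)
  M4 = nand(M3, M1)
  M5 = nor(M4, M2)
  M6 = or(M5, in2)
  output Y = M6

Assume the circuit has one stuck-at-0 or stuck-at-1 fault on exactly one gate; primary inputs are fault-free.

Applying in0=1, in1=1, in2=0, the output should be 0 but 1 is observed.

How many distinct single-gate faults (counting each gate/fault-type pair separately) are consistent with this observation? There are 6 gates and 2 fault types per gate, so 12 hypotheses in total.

Fault-free: M1=1, M2=0, M3=0, M4=1, M5=0, M6=0 → 0. Observed 1.
  M1 stuck-at-0: output 0 ✗
  M1 stuck-at-1: output 0 ✗
  M2 stuck-at-0: output 0 ✗
  M2 stuck-at-1: output 0 ✗
  M3 stuck-at-0: output 0 ✗
  M3 stuck-at-1: output 1 ✓
  M4 stuck-at-0: output 1 ✓
  M4 stuck-at-1: output 0 ✗
  M5 stuck-at-0: output 0 ✗
  M5 stuck-at-1: output 1 ✓
  M6 stuck-at-0: output 0 ✗
  M6 stuck-at-1: output 1 ✓
Consistent faults: {M3 stuck-at-1, M4 stuck-at-0, M5 stuck-at-1, M6 stuck-at-1} — 4 in all.

4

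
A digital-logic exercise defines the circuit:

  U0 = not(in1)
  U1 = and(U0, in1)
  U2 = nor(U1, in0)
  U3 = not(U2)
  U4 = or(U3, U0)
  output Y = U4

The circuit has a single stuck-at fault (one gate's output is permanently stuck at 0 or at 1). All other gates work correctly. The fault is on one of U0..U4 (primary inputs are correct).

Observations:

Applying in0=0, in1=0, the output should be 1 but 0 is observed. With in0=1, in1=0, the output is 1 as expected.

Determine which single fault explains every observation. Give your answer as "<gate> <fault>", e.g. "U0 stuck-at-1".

Fault-free values for test 1 (in0=0, in1=0): U0=1, U1=0, U2=1, U3=0, U4=1, giving Y=1. Observed 0.
Test 1: faults giving observed 0 are {U0 stuck-at-0, U4 stuck-at-0}.
Test 2 (in0=1, in1=0): fault-free U0=1, U1=0, U2=0, U3=1, U4=1 → 1; observed 1. Eliminates U4 stuck-at-0.
Only U0 stuck-at-0 is consistent with every test.

U0 stuck-at-0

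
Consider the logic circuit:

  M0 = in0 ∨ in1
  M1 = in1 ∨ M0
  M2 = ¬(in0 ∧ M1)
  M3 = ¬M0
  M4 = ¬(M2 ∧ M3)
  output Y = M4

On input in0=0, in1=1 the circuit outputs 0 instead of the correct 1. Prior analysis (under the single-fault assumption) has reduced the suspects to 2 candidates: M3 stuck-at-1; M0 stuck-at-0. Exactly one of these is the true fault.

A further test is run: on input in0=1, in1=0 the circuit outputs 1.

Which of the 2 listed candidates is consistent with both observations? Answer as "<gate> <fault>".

M3 stuck-at-1

Evaluate each candidate on input in0=1, in1=0:
  M3 stuck-at-1: M0=1, M1=1, M2=0, M3=1 [stuck-at-1], M4=1 → 1 — matches
  M0 stuck-at-0: M0=0 [stuck-at-0], M1=0, M2=1, M3=1, M4=0 → 0 — eliminated
Only M3 stuck-at-1 reproduces the observed 1.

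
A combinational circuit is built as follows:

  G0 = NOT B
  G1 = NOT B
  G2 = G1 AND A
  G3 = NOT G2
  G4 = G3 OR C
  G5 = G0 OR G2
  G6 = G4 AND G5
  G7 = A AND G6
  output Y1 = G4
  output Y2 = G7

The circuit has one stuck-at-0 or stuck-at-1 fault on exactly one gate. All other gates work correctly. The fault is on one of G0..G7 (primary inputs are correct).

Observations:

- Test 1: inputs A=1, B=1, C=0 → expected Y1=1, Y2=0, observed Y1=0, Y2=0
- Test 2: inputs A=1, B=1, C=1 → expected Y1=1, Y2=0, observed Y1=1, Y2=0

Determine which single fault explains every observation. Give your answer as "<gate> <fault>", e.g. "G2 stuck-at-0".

G3 stuck-at-0

Fault-free values for test 1 (A=1, B=1, C=0): G0=0, G1=0, G2=0, G3=1, G4=1, G5=0, G6=0, G7=0, giving Y1=1, Y2=0. Observed Y1=0, Y2=0.
Test 1: faults giving observed Y1=0, Y2=0 are {G1 stuck-at-1, G2 stuck-at-1, G3 stuck-at-0, G4 stuck-at-0}.
Test 2 (A=1, B=1, C=1): fault-free G0=0, G1=0, G2=0, G3=1, G4=1, G5=0, G6=0, G7=0 → Y1=1, Y2=0; observed Y1=1, Y2=0. Eliminates G1 stuck-at-1, G2 stuck-at-1, G4 stuck-at-0.
Only G3 stuck-at-0 is consistent with every test.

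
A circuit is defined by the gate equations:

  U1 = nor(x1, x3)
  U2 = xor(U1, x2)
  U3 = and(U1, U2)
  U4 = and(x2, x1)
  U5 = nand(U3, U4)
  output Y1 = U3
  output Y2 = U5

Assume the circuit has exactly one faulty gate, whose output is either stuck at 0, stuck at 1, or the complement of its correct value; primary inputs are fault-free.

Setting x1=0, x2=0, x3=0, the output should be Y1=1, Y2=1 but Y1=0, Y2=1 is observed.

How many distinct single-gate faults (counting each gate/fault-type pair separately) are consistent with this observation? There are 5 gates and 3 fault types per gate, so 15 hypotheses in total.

6

Fault-free: U1=1, U2=1, U3=1, U4=0, U5=1 → Y1=1, Y2=1. Observed Y1=0, Y2=1.
  U1: stuck-at-0, inverted output ✓; others ✗
  U2: stuck-at-0, inverted output ✓; others ✗
  U3: stuck-at-0, inverted output ✓; others ✗
  U4: none of the 3 fault types match ✗
  U5: none of the 3 fault types match ✗
Consistent faults: {U1 stuck-at-0, U1 inverted output, U2 stuck-at-0, U2 inverted output, U3 stuck-at-0, U3 inverted output} — 6 in all.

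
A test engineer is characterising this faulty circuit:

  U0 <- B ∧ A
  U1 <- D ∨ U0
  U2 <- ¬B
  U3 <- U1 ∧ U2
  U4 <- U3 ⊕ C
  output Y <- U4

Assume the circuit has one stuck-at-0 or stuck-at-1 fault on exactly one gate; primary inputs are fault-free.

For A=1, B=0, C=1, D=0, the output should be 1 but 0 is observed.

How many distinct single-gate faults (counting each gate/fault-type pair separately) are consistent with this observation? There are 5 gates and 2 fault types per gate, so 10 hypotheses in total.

Fault-free: U0=0, U1=0, U2=1, U3=0, U4=1 → 1. Observed 0.
  U0 stuck-at-0: output 1 ✗
  U0 stuck-at-1: output 0 ✓
  U1 stuck-at-0: output 1 ✗
  U1 stuck-at-1: output 0 ✓
  U2 stuck-at-0: output 1 ✗
  U2 stuck-at-1: output 1 ✗
  U3 stuck-at-0: output 1 ✗
  U3 stuck-at-1: output 0 ✓
  U4 stuck-at-0: output 0 ✓
  U4 stuck-at-1: output 1 ✗
Consistent faults: {U0 stuck-at-1, U1 stuck-at-1, U3 stuck-at-1, U4 stuck-at-0} — 4 in all.

4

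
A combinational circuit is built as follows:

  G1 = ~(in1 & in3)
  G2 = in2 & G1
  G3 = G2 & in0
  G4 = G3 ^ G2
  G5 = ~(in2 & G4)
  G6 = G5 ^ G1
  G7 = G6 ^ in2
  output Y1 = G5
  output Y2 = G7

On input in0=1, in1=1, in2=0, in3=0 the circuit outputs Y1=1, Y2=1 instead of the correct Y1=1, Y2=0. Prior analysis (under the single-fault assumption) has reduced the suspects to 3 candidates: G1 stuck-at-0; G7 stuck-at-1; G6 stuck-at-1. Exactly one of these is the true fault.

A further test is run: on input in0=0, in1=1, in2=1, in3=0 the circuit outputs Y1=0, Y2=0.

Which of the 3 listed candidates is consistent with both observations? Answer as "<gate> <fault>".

Evaluate each candidate on input in0=0, in1=1, in2=1, in3=0:
  G1 stuck-at-0: G1=0 [stuck-at-0], G2=0, G3=0, G4=0, G5=1, G6=1, G7=0 → Y1=1, Y2=0 — eliminated
  G7 stuck-at-1: G1=1, G2=1, G3=0, G4=1, G5=0, G6=1, G7=1 [stuck-at-1] → Y1=0, Y2=1 — eliminated
  G6 stuck-at-1: G1=1, G2=1, G3=0, G4=1, G5=0, G6=1 [stuck-at-1], G7=0 → Y1=0, Y2=0 — matches
Only G6 stuck-at-1 reproduces the observed Y1=0, Y2=0.

G6 stuck-at-1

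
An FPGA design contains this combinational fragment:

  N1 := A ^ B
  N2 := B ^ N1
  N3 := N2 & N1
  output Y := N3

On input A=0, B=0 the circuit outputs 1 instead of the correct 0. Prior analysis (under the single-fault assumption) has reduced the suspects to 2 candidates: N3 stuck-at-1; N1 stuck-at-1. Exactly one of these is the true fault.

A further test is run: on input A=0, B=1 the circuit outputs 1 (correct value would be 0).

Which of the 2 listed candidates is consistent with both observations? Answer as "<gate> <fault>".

Evaluate each candidate on input A=0, B=1:
  N3 stuck-at-1: N1=1, N2=0, N3=1 [stuck-at-1] → 1 — matches
  N1 stuck-at-1: N1=1 [stuck-at-1], N2=0, N3=0 → 0 — eliminated
Only N3 stuck-at-1 reproduces the observed 1.

N3 stuck-at-1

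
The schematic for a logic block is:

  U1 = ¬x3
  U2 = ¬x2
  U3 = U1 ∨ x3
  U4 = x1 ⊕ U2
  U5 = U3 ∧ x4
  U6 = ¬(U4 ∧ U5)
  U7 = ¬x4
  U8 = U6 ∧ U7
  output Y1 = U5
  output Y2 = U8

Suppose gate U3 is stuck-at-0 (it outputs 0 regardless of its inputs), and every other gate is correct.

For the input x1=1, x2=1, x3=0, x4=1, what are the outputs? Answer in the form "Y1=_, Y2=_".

Y1=0, Y2=0

Propagate with U3 forced: U1=1, U2=0, U3=0 [stuck-at-0], U4=1, U5=0, U6=1, U7=0, U8=0.
So the outputs are Y1=0, Y2=0. (Without the fault they would be Y1=1, Y2=0.)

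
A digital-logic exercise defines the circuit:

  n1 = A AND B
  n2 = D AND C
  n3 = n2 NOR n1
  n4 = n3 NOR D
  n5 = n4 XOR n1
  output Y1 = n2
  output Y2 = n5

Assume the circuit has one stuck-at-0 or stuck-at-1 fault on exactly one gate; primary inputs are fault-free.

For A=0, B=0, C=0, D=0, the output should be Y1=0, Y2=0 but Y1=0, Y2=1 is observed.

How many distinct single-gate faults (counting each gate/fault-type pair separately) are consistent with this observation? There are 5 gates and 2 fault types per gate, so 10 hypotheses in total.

3

Fault-free: n1=0, n2=0, n3=1, n4=0, n5=0 → Y1=0, Y2=0. Observed Y1=0, Y2=1.
  n1 stuck-at-0: output Y1=0, Y2=0 ✗
  n1 stuck-at-1: output Y1=0, Y2=0 ✗
  n2 stuck-at-0: output Y1=0, Y2=0 ✗
  n2 stuck-at-1: output Y1=1, Y2=1 ✗
  n3 stuck-at-0: output Y1=0, Y2=1 ✓
  n3 stuck-at-1: output Y1=0, Y2=0 ✗
  n4 stuck-at-0: output Y1=0, Y2=0 ✗
  n4 stuck-at-1: output Y1=0, Y2=1 ✓
  n5 stuck-at-0: output Y1=0, Y2=0 ✗
  n5 stuck-at-1: output Y1=0, Y2=1 ✓
Consistent faults: {n3 stuck-at-0, n4 stuck-at-1, n5 stuck-at-1} — 3 in all.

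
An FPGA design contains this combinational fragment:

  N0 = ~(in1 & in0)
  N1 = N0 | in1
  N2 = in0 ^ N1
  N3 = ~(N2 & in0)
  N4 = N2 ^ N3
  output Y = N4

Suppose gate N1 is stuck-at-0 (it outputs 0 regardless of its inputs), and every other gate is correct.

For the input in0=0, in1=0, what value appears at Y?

Propagate with N1 forced: N0=1, N1=0 [stuck-at-0], N2=0, N3=1, N4=1.
So Y = 1. (Without the fault it would be 0.)

1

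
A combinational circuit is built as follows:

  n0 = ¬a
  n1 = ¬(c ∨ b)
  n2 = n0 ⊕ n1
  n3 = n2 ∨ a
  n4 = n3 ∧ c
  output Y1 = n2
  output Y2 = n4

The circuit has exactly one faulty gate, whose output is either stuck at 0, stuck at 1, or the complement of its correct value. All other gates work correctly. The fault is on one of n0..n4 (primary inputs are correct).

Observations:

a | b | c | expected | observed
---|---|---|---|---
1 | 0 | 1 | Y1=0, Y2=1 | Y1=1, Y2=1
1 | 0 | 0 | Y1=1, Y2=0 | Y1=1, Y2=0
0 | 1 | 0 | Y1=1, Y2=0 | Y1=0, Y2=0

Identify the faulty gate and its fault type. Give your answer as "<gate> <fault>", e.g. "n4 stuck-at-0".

n1 stuck-at-1

Fault-free values for test 1 (a=1, b=0, c=1): n0=0, n1=0, n2=0, n3=1, n4=1, giving Y1=0, Y2=1. Observed Y1=1, Y2=1.
Test 1: faults giving observed Y1=1, Y2=1 are {n0 stuck-at-1, n0 inverted output, n1 stuck-at-1, n1 inverted output, n2 stuck-at-1, n2 inverted output}.
Test 2 (a=1, b=0, c=0): fault-free n0=0, n1=1, n2=1, n3=1, n4=0 → Y1=1, Y2=0; observed Y1=1, Y2=0. Eliminates n0 stuck-at-1, n0 inverted output, n1 inverted output, n2 inverted output.
Test 3 (a=0, b=1, c=0): fault-free n0=1, n1=0, n2=1, n3=1, n4=0 → Y1=1, Y2=0; observed Y1=0, Y2=0. Eliminates n2 stuck-at-1.
Only n1 stuck-at-1 is consistent with every test.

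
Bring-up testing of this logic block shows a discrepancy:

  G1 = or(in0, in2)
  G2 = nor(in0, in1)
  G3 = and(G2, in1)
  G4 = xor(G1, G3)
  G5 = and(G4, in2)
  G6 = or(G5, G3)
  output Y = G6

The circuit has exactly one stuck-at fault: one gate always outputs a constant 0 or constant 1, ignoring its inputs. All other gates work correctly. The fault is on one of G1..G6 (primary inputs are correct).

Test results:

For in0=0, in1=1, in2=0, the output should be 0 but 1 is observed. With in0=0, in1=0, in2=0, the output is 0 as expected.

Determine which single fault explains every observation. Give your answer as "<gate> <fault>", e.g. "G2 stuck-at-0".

G2 stuck-at-1

Fault-free values for test 1 (in0=0, in1=1, in2=0): G1=0, G2=0, G3=0, G4=0, G5=0, G6=0, giving Y=0. Observed 1.
Test 1: faults giving observed 1 are {G2 stuck-at-1, G3 stuck-at-1, G5 stuck-at-1, G6 stuck-at-1}.
Test 2 (in0=0, in1=0, in2=0): fault-free G1=0, G2=1, G3=0, G4=0, G5=0, G6=0 → 0; observed 0. Eliminates G3 stuck-at-1, G5 stuck-at-1, G6 stuck-at-1.
Only G2 stuck-at-1 is consistent with every test.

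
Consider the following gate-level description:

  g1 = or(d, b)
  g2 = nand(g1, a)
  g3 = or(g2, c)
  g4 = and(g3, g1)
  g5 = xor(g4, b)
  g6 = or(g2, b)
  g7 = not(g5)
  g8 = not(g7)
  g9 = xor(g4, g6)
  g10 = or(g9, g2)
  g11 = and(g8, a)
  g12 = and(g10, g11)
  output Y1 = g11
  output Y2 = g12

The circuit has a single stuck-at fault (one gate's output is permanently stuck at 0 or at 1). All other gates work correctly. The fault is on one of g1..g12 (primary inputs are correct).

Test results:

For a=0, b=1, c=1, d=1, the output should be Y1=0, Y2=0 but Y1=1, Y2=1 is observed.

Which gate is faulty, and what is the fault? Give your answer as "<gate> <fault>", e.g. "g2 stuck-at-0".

g11 stuck-at-1

Fault-free values for test 1 (a=0, b=1, c=1, d=1): g1=1, g2=1, g3=1, g4=1, g5=0, g6=1, g7=1, g8=0, g9=0, g10=1, g11=0, g12=0, giving Y1=0, Y2=0. Observed Y1=1, Y2=1.
Test 1: faults giving observed Y1=1, Y2=1 are {g11 stuck-at-1}.
Only g11 stuck-at-1 is consistent with every test.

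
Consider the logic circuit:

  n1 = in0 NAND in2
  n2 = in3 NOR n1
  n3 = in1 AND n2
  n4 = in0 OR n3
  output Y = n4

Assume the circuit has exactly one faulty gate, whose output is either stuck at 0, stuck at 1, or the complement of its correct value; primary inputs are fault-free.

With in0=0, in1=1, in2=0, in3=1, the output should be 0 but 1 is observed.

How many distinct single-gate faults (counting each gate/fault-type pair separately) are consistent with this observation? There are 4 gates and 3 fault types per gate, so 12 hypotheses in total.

6

Fault-free: n1=1, n2=0, n3=0, n4=0 → 0. Observed 1.
  n1 stuck-at-0: output 0 ✗
  n1 stuck-at-1: output 0 ✗
  n1 inverted output: output 0 ✗
  n2 stuck-at-0: output 0 ✗
  n2 stuck-at-1: output 1 ✓
  n2 inverted output: output 1 ✓
  n3 stuck-at-0: output 0 ✗
  n3 stuck-at-1: output 1 ✓
  n3 inverted output: output 1 ✓
  n4 stuck-at-0: output 0 ✗
  n4 stuck-at-1: output 1 ✓
  n4 inverted output: output 1 ✓
Consistent faults: {n2 stuck-at-1, n2 inverted output, n3 stuck-at-1, n3 inverted output, n4 stuck-at-1, n4 inverted output} — 6 in all.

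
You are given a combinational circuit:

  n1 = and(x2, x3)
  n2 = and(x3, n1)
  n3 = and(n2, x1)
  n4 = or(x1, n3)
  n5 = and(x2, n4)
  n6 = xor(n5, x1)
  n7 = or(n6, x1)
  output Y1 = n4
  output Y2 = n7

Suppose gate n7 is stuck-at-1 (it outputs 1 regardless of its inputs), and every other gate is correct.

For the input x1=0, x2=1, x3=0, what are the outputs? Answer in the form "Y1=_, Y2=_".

Propagate with n7 forced: n1=0, n2=0, n3=0, n4=0, n5=0, n6=0, n7=1 [stuck-at-1].
So the outputs are Y1=0, Y2=1. (Without the fault they would be Y1=0, Y2=0.)

Y1=0, Y2=1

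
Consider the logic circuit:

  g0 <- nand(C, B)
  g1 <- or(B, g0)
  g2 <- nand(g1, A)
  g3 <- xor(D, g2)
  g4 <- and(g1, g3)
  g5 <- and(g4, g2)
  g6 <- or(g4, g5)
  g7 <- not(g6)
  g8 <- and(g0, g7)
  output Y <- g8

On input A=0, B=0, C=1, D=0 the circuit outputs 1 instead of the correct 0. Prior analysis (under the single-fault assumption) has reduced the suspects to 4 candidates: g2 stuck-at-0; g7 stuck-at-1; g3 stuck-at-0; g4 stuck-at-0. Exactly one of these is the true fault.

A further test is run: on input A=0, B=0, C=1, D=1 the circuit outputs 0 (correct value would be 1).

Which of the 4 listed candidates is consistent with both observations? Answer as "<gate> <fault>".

Evaluate each candidate on input A=0, B=0, C=1, D=1:
  g2 stuck-at-0: g0=1, g1=1, g2=0 [stuck-at-0], g3=1, g4=1, g5=0, g6=1, g7=0, g8=0 → 0 — matches
  g7 stuck-at-1: g0=1, g1=1, g2=1, g3=0, g4=0, g5=0, g6=0, g7=1 [stuck-at-1], g8=1 → 1 — eliminated
  g3 stuck-at-0: g0=1, g1=1, g2=1, g3=0 [stuck-at-0], g4=0, g5=0, g6=0, g7=1, g8=1 → 1 — eliminated
  g4 stuck-at-0: g0=1, g1=1, g2=1, g3=0, g4=0 [stuck-at-0], g5=0, g6=0, g7=1, g8=1 → 1 — eliminated
Only g2 stuck-at-0 reproduces the observed 0.

g2 stuck-at-0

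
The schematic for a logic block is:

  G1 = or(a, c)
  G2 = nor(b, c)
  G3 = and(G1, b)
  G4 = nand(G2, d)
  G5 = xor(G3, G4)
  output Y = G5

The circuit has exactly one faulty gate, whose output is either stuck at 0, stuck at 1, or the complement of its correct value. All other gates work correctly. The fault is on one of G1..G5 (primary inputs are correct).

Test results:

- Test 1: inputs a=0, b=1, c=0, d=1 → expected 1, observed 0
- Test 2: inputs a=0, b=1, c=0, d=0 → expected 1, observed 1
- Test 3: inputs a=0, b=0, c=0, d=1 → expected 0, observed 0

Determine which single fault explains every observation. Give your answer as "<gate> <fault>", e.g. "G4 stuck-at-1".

G2 stuck-at-1

Fault-free values for test 1 (a=0, b=1, c=0, d=1): G1=0, G2=0, G3=0, G4=1, G5=1, giving Y=1. Observed 0.
Test 1: faults giving observed 0 are {G1 stuck-at-1, G1 inverted output, G2 stuck-at-1, G2 inverted output, G3 stuck-at-1, G3 inverted output, G4 stuck-at-0, G4 inverted output, G5 stuck-at-0, G5 inverted output}.
Test 2 (a=0, b=1, c=0, d=0): fault-free G1=0, G2=0, G3=0, G4=1, G5=1 → 1; observed 1. Eliminates G1 stuck-at-1, G1 inverted output, G3 stuck-at-1, G3 inverted output, G4 stuck-at-0, G4 inverted output, G5 stuck-at-0, G5 inverted output.
Test 3 (a=0, b=0, c=0, d=1): fault-free G1=0, G2=1, G3=0, G4=0, G5=0 → 0; observed 0. Eliminates G2 inverted output.
Only G2 stuck-at-1 is consistent with every test.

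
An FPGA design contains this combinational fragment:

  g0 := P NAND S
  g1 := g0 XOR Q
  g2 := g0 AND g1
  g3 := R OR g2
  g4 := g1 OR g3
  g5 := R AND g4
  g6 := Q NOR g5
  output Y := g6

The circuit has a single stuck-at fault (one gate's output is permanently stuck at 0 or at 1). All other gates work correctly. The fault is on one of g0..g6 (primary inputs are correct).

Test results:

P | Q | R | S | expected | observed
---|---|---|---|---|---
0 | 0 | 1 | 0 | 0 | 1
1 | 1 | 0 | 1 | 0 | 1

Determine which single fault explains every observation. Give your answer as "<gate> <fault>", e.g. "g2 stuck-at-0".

g6 stuck-at-1

Fault-free values for test 1 (P=0, Q=0, R=1, S=0): g0=1, g1=1, g2=1, g3=1, g4=1, g5=1, g6=0, giving Y=0. Observed 1.
Test 1: faults giving observed 1 are {g4 stuck-at-0, g5 stuck-at-0, g6 stuck-at-1}.
Test 2 (P=1, Q=1, R=0, S=1): fault-free g0=0, g1=1, g2=0, g3=0, g4=1, g5=0, g6=0 → 0; observed 1. Eliminates g4 stuck-at-0, g5 stuck-at-0.
Only g6 stuck-at-1 is consistent with every test.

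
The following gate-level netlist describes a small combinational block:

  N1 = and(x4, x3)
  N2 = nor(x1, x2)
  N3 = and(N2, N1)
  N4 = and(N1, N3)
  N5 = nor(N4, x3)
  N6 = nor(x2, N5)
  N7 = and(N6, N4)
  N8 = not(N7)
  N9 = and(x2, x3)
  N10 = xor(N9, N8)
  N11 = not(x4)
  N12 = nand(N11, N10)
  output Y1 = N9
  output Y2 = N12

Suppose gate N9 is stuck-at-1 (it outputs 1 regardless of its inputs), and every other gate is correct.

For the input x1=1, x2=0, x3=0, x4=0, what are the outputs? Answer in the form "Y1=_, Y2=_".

Y1=1, Y2=1

Propagate with N9 forced: N1=0, N2=0, N3=0, N4=0, N5=1, N6=0, N7=0, N8=1, N9=1 [stuck-at-1], N10=0, N11=1, N12=1.
So the outputs are Y1=1, Y2=1. (Without the fault they would be Y1=0, Y2=0.)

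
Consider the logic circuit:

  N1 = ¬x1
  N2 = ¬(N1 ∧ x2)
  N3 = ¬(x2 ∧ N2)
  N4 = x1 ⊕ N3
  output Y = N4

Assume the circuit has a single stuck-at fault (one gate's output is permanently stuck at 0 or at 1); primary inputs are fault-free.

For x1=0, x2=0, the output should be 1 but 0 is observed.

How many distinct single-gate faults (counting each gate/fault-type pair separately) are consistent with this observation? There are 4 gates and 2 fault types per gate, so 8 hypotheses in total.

Fault-free: N1=1, N2=1, N3=1, N4=1 → 1. Observed 0.
  N1 stuck-at-0: output 1 ✗
  N1 stuck-at-1: output 1 ✗
  N2 stuck-at-0: output 1 ✗
  N2 stuck-at-1: output 1 ✗
  N3 stuck-at-0: output 0 ✓
  N3 stuck-at-1: output 1 ✗
  N4 stuck-at-0: output 0 ✓
  N4 stuck-at-1: output 1 ✗
Consistent faults: {N3 stuck-at-0, N4 stuck-at-0} — 2 in all.

2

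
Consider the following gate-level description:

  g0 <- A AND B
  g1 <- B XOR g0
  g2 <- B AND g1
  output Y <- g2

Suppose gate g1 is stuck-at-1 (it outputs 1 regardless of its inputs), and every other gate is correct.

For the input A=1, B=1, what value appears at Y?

1

Propagate with g1 forced: g0=1, g1=1 [stuck-at-1], g2=1.
So Y = 1. (Without the fault it would be 0.)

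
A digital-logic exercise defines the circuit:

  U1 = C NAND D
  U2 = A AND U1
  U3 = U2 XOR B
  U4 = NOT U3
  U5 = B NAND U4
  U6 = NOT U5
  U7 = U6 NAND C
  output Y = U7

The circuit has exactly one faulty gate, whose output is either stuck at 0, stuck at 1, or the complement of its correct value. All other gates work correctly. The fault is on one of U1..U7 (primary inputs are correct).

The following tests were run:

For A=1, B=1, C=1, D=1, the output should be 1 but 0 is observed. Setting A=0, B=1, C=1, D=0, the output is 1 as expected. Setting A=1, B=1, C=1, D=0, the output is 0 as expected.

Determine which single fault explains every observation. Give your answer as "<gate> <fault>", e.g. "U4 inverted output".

U1 stuck-at-1

Fault-free values for test 1 (A=1, B=1, C=1, D=1): U1=0, U2=0, U3=1, U4=0, U5=1, U6=0, U7=1, giving Y=1. Observed 0.
Test 1: faults giving observed 0 are {U1 stuck-at-1, U1 inverted output, U2 stuck-at-1, U2 inverted output, U3 stuck-at-0, U3 inverted output, U4 stuck-at-1, U4 inverted output, U5 stuck-at-0, U5 inverted output, U6 stuck-at-1, U6 inverted output, U7 stuck-at-0, U7 inverted output}.
Test 2 (A=0, B=1, C=1, D=0): fault-free U1=1, U2=0, U3=1, U4=0, U5=1, U6=0, U7=1 → 1; observed 1. Eliminates U2 stuck-at-1, U2 inverted output, U3 stuck-at-0, U3 inverted output, U4 stuck-at-1, U4 inverted output, U5 stuck-at-0, U5 inverted output, U6 stuck-at-1, U6 inverted output, U7 stuck-at-0, U7 inverted output.
Test 3 (A=1, B=1, C=1, D=0): fault-free U1=1, U2=1, U3=0, U4=1, U5=0, U6=1, U7=0 → 0; observed 0. Eliminates U1 inverted output.
Only U1 stuck-at-1 is consistent with every test.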